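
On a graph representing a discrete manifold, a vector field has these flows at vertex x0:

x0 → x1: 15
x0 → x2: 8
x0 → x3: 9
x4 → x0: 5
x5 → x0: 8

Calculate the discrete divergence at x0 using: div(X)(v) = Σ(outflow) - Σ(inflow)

Divergence = sum of outgoing flows = 15 + 8 + 9 + (-5) + (-8) = 19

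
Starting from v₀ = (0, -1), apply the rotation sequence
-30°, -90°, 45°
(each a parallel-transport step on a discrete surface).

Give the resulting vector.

Total rotation: (-30°) + (-90°) + 45° = -75°. Final vector: (-0.9659, -0.2588)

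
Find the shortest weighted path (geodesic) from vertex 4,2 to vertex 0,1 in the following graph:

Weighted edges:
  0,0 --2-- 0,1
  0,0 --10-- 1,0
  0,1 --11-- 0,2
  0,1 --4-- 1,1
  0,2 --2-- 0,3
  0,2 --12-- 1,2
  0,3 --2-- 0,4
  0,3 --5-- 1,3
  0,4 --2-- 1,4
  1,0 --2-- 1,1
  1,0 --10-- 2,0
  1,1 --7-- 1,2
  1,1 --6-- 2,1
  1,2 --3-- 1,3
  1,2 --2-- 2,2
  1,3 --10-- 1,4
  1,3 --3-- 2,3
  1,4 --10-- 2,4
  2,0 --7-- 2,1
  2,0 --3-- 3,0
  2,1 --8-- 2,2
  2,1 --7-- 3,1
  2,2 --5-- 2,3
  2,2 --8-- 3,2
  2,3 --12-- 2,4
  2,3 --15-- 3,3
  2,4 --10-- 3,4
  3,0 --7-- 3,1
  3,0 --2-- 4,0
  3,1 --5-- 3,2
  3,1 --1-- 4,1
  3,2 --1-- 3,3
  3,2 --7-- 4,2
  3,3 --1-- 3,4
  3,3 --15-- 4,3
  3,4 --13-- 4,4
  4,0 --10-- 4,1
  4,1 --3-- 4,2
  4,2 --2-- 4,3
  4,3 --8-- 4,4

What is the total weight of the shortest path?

Shortest path: 4,2 → 4,1 → 3,1 → 2,1 → 1,1 → 0,1, total weight = 21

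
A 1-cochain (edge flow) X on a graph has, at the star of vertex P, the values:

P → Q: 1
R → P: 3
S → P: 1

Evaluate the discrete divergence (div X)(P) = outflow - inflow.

Divergence = sum of outgoing flows = 1 + (-3) + (-1) = -3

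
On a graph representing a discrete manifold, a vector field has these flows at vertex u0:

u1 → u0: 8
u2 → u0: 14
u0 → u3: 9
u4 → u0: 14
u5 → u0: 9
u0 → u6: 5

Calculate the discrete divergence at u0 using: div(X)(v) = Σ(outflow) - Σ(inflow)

Divergence = sum of outgoing flows = (-8) + (-14) + 9 + (-14) + (-9) + 5 = -31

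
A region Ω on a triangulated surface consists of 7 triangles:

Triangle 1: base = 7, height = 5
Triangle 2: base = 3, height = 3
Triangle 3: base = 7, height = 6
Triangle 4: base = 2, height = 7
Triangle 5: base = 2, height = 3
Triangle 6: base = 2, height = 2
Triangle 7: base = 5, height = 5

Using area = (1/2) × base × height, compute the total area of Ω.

(1/2)×7×5 + (1/2)×3×3 + (1/2)×7×6 + (1/2)×2×7 + (1/2)×2×3 + (1/2)×2×2 + (1/2)×5×5 = 67.5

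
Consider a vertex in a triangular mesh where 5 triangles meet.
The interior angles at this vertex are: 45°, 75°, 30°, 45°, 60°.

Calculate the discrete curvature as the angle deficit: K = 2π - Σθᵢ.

Sum of angles = 255°. K = 360° - 255° = 105° = 7π/12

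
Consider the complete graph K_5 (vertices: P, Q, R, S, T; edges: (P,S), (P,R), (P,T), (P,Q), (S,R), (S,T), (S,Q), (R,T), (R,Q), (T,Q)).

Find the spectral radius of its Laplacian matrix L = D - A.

For the complete graph K_n, L = nI − J (J = all-ones matrix). J has eigenvalues n (once, eigenvector 𝟙) and 0 (multiplicity n−1), so L has eigenvalues 0 (once) and n (multiplicity n−1). Here n = 5: eigenvalue 0 once and 5 with multiplicity 4.
Laplacian eigenvalues: [0.0, 5.0, 5.0, 5.0, 5.0]. Largest eigenvalue (spectral radius) = 5.0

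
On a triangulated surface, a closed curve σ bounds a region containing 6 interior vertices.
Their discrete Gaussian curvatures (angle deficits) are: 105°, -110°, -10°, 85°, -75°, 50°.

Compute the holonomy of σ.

Holonomy = total enclosed curvature = 105° + (-110°) + (-10°) + 85° + (-75°) + 50° = 45°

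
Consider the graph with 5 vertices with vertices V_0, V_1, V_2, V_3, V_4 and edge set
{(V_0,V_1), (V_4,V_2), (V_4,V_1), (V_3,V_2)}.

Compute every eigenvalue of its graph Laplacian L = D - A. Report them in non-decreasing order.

Degrees: deg(V_0) = 1, deg(V_1) = 2, deg(V_2) = 2, deg(V_3) = 1, deg(V_4) = 2.
L = D − A with rows/columns ordered (V_0, V_1, V_2, V_3, V_4):
  [ 1, -1,  0,  0,  0]
  [-1,  2,  0,  0, -1]
  [ 0,  0,  2, -1, -1]
  [ 0,  0, -1,  1,  0]
  [ 0, -1, -1,  0,  2]
Characteristic polynomial: det(λI − L) = λ(λ² − 3λ + 1)(λ² − 5λ + 5).
Roots: λ = 0; (λ² − 3λ + 1) = 0 ⇒ λ = (3 ± √5)/2 ≈ 0.382, 2.618; (λ² − 5λ + 5) = 0 ⇒ λ = (5 ± √5)/2 ≈ 1.382, 3.618.
(Check: the roots sum (with multiplicity) to 8, matching trace L = Σdeg = 2·4 = 8.)
Laplacian eigenvalues (increasing order): [0.0, 0.382, 1.382, 2.618, 3.618]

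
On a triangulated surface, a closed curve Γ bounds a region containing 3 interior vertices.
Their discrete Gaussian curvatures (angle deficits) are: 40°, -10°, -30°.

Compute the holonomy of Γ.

Holonomy = total enclosed curvature = 40° + (-10°) + (-30°) = 0°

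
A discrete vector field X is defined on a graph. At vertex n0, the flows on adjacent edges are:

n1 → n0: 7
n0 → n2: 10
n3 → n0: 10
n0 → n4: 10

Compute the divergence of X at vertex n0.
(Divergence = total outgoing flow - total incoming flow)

Divergence = sum of outgoing flows = (-7) + 10 + (-10) + 10 = 3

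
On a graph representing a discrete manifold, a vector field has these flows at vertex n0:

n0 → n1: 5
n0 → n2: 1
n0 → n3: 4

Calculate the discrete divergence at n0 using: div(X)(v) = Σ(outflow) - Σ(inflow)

Divergence = sum of outgoing flows = 5 + 1 + 4 = 10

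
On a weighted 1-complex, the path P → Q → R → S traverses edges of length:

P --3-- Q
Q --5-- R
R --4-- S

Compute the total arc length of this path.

Arc length = 3 + 5 + 4 = 12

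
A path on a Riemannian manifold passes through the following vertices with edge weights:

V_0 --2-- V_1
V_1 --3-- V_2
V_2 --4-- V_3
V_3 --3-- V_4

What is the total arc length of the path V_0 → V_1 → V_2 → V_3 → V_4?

Arc length = 2 + 3 + 4 + 3 = 12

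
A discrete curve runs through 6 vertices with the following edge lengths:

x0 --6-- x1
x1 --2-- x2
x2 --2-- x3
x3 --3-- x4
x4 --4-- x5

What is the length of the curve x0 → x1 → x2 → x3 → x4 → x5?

Arc length = 6 + 2 + 2 + 3 + 4 = 17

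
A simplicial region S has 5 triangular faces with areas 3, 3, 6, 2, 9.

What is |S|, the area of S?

3 + 3 + 6 + 2 + 9 = 23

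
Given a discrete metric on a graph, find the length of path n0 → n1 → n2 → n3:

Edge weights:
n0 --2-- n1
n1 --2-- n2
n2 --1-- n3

Arc length = 2 + 2 + 1 = 5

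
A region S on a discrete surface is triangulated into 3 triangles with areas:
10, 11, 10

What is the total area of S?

10 + 11 + 10 = 31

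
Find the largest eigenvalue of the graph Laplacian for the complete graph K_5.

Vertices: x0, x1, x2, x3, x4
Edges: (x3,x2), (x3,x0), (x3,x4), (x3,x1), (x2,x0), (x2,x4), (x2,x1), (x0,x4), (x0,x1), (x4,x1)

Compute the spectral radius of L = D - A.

For the complete graph K_n, L = nI − J (J = all-ones matrix). J has eigenvalues n (once, eigenvector 𝟙) and 0 (multiplicity n−1), so L has eigenvalues 0 (once) and n (multiplicity n−1). Here n = 5: eigenvalue 0 once and 5 with multiplicity 4.
Laplacian eigenvalues: [0.0, 5.0, 5.0, 5.0, 5.0]. Largest eigenvalue (spectral radius) = 5.0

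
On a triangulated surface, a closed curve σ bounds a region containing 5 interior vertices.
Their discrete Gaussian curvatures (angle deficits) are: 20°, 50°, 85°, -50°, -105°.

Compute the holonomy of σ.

Holonomy = total enclosed curvature = 20° + 50° + 85° + (-50°) + (-105°) = 0°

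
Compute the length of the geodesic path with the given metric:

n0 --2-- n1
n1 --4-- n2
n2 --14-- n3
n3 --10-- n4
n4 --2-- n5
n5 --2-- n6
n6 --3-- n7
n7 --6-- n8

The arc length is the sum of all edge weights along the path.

Arc length = 2 + 4 + 14 + 10 + 2 + 2 + 3 + 6 = 43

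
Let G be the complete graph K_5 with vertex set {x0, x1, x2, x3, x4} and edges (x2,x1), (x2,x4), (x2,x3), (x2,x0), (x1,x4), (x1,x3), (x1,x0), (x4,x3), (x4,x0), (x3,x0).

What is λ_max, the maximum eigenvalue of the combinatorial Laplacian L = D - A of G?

For the complete graph K_n, L = nI − J (J = all-ones matrix). J has eigenvalues n (once, eigenvector 𝟙) and 0 (multiplicity n−1), so L has eigenvalues 0 (once) and n (multiplicity n−1). Here n = 5: eigenvalue 0 once and 5 with multiplicity 4.
Laplacian eigenvalues: [0.0, 5.0, 5.0, 5.0, 5.0]. Largest eigenvalue (spectral radius) = 5.0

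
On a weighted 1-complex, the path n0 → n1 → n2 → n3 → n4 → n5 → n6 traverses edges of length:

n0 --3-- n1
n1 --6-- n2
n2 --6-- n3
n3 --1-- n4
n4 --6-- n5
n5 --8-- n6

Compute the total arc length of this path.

Arc length = 3 + 6 + 6 + 1 + 6 + 8 = 30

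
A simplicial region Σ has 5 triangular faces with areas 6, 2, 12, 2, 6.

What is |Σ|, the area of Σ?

6 + 2 + 12 + 2 + 6 = 28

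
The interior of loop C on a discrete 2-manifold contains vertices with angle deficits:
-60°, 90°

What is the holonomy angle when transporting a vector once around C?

Holonomy = total enclosed curvature = (-60°) + 90° = 30°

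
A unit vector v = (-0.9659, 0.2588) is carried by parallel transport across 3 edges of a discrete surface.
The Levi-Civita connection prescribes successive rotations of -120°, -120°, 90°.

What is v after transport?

Total rotation: (-120°) + (-120°) + 90° = -150°. Final vector: (0.9659, 0.2588)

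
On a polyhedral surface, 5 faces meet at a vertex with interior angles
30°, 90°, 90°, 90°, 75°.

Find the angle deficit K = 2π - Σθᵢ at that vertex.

Sum of angles = 375°. K = 360° - 375° = -15° = -π/12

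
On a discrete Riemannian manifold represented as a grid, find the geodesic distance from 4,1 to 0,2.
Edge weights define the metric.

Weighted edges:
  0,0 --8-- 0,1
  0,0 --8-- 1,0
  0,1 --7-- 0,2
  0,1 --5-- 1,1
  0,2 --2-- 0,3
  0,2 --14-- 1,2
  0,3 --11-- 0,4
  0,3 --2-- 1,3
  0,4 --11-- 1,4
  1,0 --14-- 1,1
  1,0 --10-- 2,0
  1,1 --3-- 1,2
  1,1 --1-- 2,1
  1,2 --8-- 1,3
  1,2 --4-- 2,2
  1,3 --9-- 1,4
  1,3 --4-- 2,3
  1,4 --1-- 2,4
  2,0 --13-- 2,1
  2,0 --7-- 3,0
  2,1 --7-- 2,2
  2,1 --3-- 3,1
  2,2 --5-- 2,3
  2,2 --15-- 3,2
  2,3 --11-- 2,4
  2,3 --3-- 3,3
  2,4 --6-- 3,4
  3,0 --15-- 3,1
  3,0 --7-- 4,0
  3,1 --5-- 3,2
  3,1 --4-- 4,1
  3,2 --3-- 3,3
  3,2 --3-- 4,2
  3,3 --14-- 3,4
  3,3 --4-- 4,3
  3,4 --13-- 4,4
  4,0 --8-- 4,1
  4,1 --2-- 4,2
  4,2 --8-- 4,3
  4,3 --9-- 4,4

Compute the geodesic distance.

Shortest path: 4,1 → 4,2 → 3,2 → 3,3 → 2,3 → 1,3 → 0,3 → 0,2, total weight = 19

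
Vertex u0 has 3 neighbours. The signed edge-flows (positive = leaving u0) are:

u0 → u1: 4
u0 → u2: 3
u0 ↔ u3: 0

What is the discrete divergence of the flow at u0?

Divergence = sum of outgoing flows = 4 + 3 + 0 = 7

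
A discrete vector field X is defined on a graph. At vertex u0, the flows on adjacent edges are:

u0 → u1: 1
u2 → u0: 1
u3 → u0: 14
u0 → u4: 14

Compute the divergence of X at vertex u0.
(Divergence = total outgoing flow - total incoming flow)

Divergence = sum of outgoing flows = 1 + (-1) + (-14) + 14 = 0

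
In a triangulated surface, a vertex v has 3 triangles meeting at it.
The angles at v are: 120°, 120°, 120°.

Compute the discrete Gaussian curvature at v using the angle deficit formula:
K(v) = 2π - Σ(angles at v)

Sum of angles = 360°. K = 360° - 360° = 0° = 0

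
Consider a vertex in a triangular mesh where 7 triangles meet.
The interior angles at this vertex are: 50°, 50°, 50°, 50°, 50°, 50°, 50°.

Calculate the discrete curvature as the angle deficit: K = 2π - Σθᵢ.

Sum of angles = 350°. K = 360° - 350° = 10° = π/18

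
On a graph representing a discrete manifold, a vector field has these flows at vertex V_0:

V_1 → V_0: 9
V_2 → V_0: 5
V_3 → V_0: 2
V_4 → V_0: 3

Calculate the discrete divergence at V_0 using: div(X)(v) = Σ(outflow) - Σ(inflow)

Divergence = sum of outgoing flows = (-9) + (-5) + (-2) + (-3) = -19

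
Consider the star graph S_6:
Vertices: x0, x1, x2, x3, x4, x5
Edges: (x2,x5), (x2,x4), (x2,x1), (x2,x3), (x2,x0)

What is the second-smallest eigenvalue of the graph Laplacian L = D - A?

The star S_6 is the complete bipartite graph K_{1,5} (one hub of degree 5, 5 leaves of degree 1). The Laplacian spectrum of K_{p,q} is 0, p (multiplicity q−1), q (multiplicity p−1), p+q. With p = 1, q = 5: 0 once, 1 with multiplicity 4, and 6 once. (Check: trace L = sum of degrees = 10 = 4·1 + 6.)
Laplacian eigenvalues: [0.0, 1.0, 1.0, 1.0, 1.0, 6.0]. Algebraic connectivity (smallest non-zero eigenvalue) = 1.0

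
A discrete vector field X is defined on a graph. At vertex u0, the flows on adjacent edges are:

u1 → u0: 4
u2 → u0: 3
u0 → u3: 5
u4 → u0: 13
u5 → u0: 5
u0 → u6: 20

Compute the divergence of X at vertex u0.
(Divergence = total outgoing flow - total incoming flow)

Divergence = sum of outgoing flows = (-4) + (-3) + 5 + (-13) + (-5) + 20 = 0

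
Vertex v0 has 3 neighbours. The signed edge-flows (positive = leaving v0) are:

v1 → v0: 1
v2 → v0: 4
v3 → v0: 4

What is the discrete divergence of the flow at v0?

Divergence = sum of outgoing flows = (-1) + (-4) + (-4) = -9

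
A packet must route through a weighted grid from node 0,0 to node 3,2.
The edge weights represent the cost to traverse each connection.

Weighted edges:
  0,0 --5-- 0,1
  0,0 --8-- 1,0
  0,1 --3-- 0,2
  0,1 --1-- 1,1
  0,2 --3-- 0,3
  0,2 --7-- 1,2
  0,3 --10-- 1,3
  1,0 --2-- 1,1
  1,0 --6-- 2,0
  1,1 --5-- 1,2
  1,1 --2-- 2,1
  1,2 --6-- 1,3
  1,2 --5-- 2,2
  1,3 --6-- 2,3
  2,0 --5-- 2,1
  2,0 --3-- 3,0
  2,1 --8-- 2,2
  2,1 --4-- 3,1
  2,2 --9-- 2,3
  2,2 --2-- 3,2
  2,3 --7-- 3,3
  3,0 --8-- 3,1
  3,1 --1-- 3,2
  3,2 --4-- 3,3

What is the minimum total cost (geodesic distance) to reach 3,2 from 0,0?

Shortest path: 0,0 → 0,1 → 1,1 → 2,1 → 3,1 → 3,2, total weight = 13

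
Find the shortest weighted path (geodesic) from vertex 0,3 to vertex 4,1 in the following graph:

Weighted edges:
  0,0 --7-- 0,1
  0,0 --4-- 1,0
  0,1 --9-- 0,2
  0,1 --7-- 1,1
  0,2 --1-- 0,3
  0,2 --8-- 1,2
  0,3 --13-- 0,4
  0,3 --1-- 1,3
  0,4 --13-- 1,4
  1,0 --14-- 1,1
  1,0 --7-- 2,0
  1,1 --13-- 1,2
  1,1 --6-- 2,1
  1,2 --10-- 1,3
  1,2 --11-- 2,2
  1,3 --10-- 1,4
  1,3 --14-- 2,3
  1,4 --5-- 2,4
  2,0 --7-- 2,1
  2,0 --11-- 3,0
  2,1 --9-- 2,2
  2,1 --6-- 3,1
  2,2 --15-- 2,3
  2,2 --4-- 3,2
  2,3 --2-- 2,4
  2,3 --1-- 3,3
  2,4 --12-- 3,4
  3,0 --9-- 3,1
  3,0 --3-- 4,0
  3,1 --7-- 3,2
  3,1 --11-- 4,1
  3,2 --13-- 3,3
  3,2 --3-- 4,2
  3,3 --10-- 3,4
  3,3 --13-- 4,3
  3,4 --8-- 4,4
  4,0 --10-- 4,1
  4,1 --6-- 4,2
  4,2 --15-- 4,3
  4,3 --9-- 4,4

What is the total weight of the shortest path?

Shortest path: 0,3 → 0,2 → 1,2 → 2,2 → 3,2 → 4,2 → 4,1, total weight = 33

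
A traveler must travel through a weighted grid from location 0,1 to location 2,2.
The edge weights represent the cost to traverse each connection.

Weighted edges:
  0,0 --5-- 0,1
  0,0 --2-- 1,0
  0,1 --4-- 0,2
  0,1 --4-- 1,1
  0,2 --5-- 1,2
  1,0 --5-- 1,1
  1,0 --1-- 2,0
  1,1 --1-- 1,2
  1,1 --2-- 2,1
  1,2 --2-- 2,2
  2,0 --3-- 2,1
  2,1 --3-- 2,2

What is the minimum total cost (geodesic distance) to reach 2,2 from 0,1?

Shortest path: 0,1 → 1,1 → 1,2 → 2,2, total weight = 7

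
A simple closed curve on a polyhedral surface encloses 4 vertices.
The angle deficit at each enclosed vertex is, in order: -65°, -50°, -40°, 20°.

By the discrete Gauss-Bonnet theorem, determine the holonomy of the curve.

Holonomy = total enclosed curvature = (-65°) + (-50°) + (-40°) + 20° = -135°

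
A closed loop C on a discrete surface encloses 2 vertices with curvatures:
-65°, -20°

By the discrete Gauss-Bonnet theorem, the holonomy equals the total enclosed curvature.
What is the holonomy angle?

Holonomy = total enclosed curvature = (-65°) + (-20°) = -85°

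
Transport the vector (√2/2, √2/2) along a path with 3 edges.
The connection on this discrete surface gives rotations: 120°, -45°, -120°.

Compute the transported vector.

Total rotation: 120° + (-45°) + (-120°) = -45°. Final vector: (1, 0)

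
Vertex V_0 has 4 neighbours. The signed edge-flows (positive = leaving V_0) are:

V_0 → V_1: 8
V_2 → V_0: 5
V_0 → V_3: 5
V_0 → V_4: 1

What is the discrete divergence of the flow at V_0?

Divergence = sum of outgoing flows = 8 + (-5) + 5 + 1 = 9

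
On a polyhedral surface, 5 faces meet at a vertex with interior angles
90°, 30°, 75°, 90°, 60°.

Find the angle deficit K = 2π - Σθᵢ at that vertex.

Sum of angles = 345°. K = 360° - 345° = 15° = π/12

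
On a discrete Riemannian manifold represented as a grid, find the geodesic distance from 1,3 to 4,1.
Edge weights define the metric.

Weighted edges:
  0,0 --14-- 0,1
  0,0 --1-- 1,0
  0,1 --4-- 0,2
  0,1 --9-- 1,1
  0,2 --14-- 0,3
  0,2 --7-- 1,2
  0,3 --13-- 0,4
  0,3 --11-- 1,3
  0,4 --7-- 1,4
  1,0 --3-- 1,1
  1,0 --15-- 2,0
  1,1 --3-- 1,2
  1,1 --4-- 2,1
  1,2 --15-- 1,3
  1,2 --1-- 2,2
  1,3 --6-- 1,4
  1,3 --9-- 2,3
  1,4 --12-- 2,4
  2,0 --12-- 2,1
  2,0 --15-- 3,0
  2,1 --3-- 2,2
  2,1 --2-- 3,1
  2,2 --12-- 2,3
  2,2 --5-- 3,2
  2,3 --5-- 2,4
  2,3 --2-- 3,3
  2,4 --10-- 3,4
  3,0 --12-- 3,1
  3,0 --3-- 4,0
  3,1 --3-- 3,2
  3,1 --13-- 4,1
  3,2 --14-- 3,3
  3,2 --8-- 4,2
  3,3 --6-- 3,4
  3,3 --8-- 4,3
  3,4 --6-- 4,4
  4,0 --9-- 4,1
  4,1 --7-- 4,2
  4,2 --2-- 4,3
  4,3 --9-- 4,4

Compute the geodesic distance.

Shortest path: 1,3 → 2,3 → 3,3 → 4,3 → 4,2 → 4,1, total weight = 28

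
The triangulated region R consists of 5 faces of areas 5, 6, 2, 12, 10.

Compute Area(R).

5 + 6 + 2 + 12 + 10 = 35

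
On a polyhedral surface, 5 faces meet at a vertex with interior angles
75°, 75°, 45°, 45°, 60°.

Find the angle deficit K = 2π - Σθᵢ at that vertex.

Sum of angles = 300°. K = 360° - 300° = 60° = π/3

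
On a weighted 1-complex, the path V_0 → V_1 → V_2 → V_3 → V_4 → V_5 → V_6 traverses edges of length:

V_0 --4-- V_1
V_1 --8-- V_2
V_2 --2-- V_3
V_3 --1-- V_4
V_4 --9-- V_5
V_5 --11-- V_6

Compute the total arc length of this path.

Arc length = 4 + 8 + 2 + 1 + 9 + 11 = 35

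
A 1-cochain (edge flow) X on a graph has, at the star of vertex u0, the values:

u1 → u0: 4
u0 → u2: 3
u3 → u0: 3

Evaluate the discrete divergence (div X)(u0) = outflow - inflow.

Divergence = sum of outgoing flows = (-4) + 3 + (-3) = -4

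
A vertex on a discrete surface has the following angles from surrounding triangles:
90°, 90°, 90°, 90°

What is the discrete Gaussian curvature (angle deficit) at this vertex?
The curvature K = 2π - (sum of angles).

Sum of angles = 360°. K = 360° - 360° = 0° = 0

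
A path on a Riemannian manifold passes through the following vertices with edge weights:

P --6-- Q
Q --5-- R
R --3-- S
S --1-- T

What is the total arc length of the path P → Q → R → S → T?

Arc length = 6 + 5 + 3 + 1 = 15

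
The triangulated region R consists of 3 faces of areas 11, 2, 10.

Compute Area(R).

11 + 2 + 10 = 23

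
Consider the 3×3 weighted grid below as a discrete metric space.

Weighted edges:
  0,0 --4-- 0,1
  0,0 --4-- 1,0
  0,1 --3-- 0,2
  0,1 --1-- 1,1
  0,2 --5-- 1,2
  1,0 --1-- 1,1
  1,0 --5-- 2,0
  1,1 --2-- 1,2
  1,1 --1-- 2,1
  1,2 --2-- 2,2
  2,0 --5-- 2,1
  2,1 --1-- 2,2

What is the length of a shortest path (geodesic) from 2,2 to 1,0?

Shortest path: 2,2 → 2,1 → 1,1 → 1,0, total weight = 3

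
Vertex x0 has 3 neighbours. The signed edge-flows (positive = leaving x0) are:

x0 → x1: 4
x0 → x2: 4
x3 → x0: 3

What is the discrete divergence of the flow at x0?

Divergence = sum of outgoing flows = 4 + 4 + (-3) = 5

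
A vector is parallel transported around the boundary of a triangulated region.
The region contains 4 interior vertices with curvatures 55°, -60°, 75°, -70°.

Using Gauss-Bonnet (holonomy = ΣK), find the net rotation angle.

Holonomy = total enclosed curvature = 55° + (-60°) + 75° + (-70°) = 0°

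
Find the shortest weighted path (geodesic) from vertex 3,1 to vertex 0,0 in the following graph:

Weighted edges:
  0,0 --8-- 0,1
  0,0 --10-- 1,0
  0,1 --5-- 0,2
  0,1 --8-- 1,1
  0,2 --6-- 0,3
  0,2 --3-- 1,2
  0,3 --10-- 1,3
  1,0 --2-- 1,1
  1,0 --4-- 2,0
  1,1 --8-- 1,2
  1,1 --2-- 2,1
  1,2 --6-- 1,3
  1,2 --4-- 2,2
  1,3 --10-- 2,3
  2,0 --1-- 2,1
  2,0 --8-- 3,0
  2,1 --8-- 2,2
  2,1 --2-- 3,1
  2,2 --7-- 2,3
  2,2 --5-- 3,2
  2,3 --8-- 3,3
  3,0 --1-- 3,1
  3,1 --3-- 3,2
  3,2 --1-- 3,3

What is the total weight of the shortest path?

Shortest path: 3,1 → 2,1 → 1,1 → 1,0 → 0,0, total weight = 16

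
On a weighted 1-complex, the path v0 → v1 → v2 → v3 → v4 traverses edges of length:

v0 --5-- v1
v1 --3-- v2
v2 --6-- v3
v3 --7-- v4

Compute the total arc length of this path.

Arc length = 5 + 3 + 6 + 7 = 21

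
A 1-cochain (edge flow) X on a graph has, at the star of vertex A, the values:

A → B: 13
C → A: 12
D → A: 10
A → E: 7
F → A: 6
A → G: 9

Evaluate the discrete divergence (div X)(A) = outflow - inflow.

Divergence = sum of outgoing flows = 13 + (-12) + (-10) + 7 + (-6) + 9 = 1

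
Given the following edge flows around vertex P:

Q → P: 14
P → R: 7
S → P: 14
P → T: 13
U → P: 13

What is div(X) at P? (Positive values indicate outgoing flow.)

Divergence = sum of outgoing flows = (-14) + 7 + (-14) + 13 + (-13) = -21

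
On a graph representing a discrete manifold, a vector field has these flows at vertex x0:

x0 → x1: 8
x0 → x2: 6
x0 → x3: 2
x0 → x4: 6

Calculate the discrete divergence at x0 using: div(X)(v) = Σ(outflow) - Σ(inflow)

Divergence = sum of outgoing flows = 8 + 6 + 2 + 6 = 22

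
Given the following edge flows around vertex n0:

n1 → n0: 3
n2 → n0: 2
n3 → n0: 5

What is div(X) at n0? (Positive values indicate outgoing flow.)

Divergence = sum of outgoing flows = (-3) + (-2) + (-5) = -10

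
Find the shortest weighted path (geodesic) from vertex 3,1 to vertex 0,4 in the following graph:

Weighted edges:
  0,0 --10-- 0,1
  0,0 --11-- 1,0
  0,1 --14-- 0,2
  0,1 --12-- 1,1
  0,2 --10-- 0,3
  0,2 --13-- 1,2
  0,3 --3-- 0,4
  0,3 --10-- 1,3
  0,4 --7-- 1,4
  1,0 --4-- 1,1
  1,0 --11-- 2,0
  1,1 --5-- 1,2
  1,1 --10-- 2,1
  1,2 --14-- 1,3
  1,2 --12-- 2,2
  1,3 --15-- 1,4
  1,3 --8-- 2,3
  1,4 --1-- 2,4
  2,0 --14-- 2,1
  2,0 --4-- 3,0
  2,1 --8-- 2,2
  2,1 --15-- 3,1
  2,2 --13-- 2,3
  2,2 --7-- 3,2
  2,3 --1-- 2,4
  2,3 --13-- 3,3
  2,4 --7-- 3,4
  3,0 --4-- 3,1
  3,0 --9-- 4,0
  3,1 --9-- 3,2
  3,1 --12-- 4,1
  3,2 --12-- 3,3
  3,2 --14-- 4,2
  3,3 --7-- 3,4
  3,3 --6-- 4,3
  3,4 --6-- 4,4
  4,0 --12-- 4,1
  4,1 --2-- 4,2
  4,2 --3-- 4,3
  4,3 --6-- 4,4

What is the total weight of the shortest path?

Shortest path: 3,1 → 3,2 → 2,2 → 2,3 → 2,4 → 1,4 → 0,4, total weight = 38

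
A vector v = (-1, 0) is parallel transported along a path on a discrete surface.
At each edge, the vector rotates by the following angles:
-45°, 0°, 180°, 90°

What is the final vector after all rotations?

Total rotation: (-45°) + 0° + 180° + 90° = 225° ≡ -135° (mod 360°). Final vector: (0.7071, 0.7071)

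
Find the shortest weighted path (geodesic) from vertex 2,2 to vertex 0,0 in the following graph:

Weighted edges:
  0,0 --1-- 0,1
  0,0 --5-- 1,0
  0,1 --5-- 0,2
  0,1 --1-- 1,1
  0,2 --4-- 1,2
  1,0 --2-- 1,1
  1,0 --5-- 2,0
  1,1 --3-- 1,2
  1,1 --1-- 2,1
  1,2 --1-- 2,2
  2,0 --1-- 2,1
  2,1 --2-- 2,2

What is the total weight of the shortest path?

Shortest path: 2,2 → 2,1 → 1,1 → 0,1 → 0,0, total weight = 5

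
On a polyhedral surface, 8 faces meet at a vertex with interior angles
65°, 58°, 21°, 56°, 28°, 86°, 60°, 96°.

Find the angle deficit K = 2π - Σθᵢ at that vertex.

Sum of angles = 470°. K = 360° - 470° = -110° = -11π/18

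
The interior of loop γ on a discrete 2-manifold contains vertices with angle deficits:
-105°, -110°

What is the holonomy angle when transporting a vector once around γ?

Holonomy = total enclosed curvature = (-105°) + (-110°) = -215°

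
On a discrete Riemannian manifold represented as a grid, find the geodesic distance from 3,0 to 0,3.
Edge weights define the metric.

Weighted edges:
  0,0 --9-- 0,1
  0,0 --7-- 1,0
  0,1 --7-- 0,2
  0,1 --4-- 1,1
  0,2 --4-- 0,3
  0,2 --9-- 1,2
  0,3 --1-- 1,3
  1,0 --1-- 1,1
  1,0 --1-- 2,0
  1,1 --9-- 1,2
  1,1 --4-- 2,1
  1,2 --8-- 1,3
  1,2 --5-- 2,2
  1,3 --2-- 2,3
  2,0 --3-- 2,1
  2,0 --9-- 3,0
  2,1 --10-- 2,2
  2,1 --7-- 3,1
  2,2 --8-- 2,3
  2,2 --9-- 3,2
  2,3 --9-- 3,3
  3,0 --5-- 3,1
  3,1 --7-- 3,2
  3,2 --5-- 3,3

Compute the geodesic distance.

Shortest path: 3,0 → 2,0 → 1,0 → 1,1 → 0,1 → 0,2 → 0,3, total weight = 26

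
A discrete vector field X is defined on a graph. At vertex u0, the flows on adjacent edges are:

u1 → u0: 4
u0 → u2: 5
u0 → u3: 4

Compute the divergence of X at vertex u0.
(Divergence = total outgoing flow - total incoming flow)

Divergence = sum of outgoing flows = (-4) + 5 + 4 = 5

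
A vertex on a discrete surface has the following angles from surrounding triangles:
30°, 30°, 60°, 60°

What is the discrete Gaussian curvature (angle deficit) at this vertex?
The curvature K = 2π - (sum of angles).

Sum of angles = 180°. K = 360° - 180° = 180°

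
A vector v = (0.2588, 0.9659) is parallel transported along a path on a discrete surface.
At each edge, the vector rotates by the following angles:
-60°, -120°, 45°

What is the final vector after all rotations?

Total rotation: (-60°) + (-120°) + 45° = -135°. Final vector: (0.5000, -0.8660)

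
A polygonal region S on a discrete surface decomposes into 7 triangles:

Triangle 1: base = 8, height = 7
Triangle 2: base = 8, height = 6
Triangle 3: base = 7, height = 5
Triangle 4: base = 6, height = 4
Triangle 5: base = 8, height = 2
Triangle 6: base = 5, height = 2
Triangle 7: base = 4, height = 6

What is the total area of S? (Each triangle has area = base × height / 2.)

(1/2)×8×7 + (1/2)×8×6 + (1/2)×7×5 + (1/2)×6×4 + (1/2)×8×2 + (1/2)×5×2 + (1/2)×4×6 = 106.5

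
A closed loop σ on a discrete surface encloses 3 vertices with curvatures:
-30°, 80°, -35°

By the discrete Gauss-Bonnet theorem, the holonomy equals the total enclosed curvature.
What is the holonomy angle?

Holonomy = total enclosed curvature = (-30°) + 80° + (-35°) = 15°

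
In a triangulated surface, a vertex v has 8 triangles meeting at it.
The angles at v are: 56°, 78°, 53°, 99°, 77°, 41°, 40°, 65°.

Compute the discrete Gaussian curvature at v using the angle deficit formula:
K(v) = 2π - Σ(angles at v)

Sum of angles = 509°. K = 360° - 509° = -149° = -149π/180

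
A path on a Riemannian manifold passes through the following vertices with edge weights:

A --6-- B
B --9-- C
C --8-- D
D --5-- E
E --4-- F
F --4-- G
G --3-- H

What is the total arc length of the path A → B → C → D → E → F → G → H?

Arc length = 6 + 9 + 8 + 5 + 4 + 4 + 3 = 39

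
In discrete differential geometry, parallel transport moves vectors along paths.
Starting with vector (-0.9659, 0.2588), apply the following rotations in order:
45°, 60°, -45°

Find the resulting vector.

Total rotation: 45° + 60° + (-45°) = 60°. Final vector: (-0.7071, -0.7071)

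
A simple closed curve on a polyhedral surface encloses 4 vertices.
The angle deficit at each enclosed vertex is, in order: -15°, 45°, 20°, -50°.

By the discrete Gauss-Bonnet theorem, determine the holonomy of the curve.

Holonomy = total enclosed curvature = (-15°) + 45° + 20° + (-50°) = 0°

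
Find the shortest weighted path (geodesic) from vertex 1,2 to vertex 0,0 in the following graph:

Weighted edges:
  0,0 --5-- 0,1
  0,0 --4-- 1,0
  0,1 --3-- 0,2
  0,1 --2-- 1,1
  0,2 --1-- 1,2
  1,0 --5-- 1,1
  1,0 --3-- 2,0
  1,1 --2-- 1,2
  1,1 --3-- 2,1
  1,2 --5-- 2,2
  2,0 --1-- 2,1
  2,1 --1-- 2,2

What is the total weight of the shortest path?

Shortest path: 1,2 → 0,2 → 0,1 → 0,0, total weight = 9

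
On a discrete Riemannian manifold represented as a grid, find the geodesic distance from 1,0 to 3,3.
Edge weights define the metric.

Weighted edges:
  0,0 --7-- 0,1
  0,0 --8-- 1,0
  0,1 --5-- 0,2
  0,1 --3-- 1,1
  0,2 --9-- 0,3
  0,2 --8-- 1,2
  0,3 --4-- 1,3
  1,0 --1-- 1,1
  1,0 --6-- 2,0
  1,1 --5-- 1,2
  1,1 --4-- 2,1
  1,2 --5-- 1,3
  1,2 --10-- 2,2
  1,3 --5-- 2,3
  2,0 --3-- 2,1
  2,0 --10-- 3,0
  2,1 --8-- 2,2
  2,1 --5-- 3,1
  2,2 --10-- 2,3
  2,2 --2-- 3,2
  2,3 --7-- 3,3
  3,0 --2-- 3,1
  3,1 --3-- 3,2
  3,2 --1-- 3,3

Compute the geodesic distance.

Shortest path: 1,0 → 1,1 → 2,1 → 3,1 → 3,2 → 3,3, total weight = 14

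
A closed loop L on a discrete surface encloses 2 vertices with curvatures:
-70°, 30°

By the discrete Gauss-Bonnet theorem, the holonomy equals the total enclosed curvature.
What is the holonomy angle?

Holonomy = total enclosed curvature = (-70°) + 30° = -40°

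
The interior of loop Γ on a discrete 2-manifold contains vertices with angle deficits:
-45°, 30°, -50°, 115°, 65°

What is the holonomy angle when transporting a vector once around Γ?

Holonomy = total enclosed curvature = (-45°) + 30° + (-50°) + 115° + 65° = 115°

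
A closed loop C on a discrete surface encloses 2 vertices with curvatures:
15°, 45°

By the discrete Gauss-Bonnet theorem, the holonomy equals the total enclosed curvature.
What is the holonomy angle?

Holonomy = total enclosed curvature = 15° + 45° = 60°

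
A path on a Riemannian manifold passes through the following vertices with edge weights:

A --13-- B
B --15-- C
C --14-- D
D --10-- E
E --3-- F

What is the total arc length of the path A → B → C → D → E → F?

Arc length = 13 + 15 + 14 + 10 + 3 = 55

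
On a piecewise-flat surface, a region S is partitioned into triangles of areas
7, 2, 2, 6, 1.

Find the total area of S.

7 + 2 + 2 + 6 + 1 = 18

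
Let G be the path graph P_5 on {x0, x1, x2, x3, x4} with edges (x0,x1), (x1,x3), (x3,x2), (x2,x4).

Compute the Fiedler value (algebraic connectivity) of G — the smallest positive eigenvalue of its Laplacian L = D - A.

The path graph P_n has Laplacian eigenvalues λ_k = 2 − 2cos(kπ/n), k = 0, 1, …, n−1. Here n = 5:
k=0: 2 − 2cos(0) = 0.0; k=1: 2 − 2cos(π/5) = 0.382; k=2: 2 − 2cos(2π/5) = 1.382; k=3: 2 − 2cos(3π/5) = 2.618; k=4: 2 − 2cos(4π/5) = 3.618.
Laplacian eigenvalues: [0.0, 0.382, 1.382, 2.618, 3.618]. Algebraic connectivity (smallest non-zero eigenvalue) = 0.382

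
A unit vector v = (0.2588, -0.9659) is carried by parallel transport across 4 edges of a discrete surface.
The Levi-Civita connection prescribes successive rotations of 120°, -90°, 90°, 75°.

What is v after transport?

Total rotation: 120° + (-90°) + 90° + 75° = 195° ≡ -165° (mod 360°). Final vector: (-0.5000, 0.8660)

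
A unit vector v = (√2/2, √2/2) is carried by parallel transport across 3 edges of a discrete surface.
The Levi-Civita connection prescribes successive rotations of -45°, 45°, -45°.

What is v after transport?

Total rotation: (-45°) + 45° + (-45°) = -45°. Final vector: (1, 0)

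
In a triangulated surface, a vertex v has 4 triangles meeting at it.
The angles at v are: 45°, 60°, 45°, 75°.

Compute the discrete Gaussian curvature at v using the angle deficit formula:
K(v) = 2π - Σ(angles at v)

Sum of angles = 225°. K = 360° - 225° = 135°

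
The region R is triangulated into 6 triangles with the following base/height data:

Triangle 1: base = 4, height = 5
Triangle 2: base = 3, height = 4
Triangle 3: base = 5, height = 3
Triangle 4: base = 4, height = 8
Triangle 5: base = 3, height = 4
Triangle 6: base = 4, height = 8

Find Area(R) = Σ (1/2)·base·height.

(1/2)×4×5 + (1/2)×3×4 + (1/2)×5×3 + (1/2)×4×8 + (1/2)×3×4 + (1/2)×4×8 = 61.5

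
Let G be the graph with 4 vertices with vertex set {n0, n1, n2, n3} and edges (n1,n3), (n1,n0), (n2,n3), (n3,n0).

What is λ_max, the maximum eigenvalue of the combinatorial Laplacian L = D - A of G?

Degrees: deg(n0) = 2, deg(n1) = 2, deg(n2) = 1, deg(n3) = 3.
L = D − A with rows/columns ordered (n0, n1, n2, n3):
  [ 2, -1,  0, -1]
  [-1,  2,  0, -1]
  [ 0,  0,  1, -1]
  [-1, -1, -1,  3]
Characteristic polynomial: det(λI − L) = λ(λ − 1)(λ − 3)(λ − 4).
Roots: λ = 0; (λ − 1) = 0 ⇒ λ = 1; (λ − 3) = 0 ⇒ λ = 3; (λ − 4) = 0 ⇒ λ = 4.
(Check: the roots sum (with multiplicity) to 8, matching trace L = Σdeg = 2·4 = 8.)
Laplacian eigenvalues: [0.0, 1.0, 3.0, 4.0]. Largest eigenvalue (spectral radius) = 4.0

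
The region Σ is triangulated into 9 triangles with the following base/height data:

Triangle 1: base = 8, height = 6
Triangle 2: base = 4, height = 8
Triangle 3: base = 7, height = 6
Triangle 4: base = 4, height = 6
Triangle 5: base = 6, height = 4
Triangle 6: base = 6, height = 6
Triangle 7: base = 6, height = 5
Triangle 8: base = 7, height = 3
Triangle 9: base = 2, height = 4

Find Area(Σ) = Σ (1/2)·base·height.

(1/2)×8×6 + (1/2)×4×8 + (1/2)×7×6 + (1/2)×4×6 + (1/2)×6×4 + (1/2)×6×6 + (1/2)×6×5 + (1/2)×7×3 + (1/2)×2×4 = 132.5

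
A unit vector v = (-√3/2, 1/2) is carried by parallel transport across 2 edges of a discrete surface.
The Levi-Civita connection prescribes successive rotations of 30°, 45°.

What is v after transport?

Total rotation: 30° + 45° = 75°. Final vector: (-0.7071, -0.7071)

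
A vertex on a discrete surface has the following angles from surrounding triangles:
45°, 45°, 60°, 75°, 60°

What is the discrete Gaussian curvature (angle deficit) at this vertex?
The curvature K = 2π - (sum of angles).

Sum of angles = 285°. K = 360° - 285° = 75° = 5π/12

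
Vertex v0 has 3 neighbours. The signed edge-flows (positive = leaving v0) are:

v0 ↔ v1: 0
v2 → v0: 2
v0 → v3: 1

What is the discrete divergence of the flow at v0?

Divergence = sum of outgoing flows = 0 + (-2) + 1 = -1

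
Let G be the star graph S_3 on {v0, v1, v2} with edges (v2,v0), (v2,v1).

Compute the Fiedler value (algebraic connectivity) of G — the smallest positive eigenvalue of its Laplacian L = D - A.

The star S_3 is the complete bipartite graph K_{1,2} (one hub of degree 2, 2 leaves of degree 1). The Laplacian spectrum of K_{p,q} is 0, p (multiplicity q−1), q (multiplicity p−1), p+q. With p = 1, q = 2: 0 once, 1 with multiplicity 1, and 3 once. (Check: trace L = sum of degrees = 4 = 1·1 + 3.)
Laplacian eigenvalues: [0.0, 1.0, 3.0]. Algebraic connectivity (smallest non-zero eigenvalue) = 1.0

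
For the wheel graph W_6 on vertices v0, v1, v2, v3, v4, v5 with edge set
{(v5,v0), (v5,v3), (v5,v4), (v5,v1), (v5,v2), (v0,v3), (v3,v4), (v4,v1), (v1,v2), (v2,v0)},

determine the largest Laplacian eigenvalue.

The wheel W_6 is the join K_1 ∨ C_5 (a hub joined to every vertex of a cycle of length 5). For a join G ∨ H (G on p vertices, H on q vertices) the Laplacian spectrum is 0, p+q, the eigenvalues of L(G) other than one 0 each shifted by +q, and the eigenvalues of L(H) other than one 0 each shifted by +p. With G = K_1 (p = 1, nothing left after dropping its 0) and H = C_5 (q = 5, eigenvalues 2 − 2cos(2πk/5), k = 0, …, 4; drop k = 0), the spectrum of W_6 is 0, 6, and 1 + (2 − 2cos(2πk/5)) = 3 − 2cos(2πk/5) for k = 1, …, 4:
k=1: 3 − 2cos(2π/5) = 2.382; k=2: 3 − 2cos(4π/5) = 4.618; k=3: 3 − 2cos(6π/5) = 4.618; k=4: 3 − 2cos(8π/5) = 2.382.
Laplacian eigenvalues: [0.0, 2.382, 2.382, 4.618, 4.618, 6.0]. Largest eigenvalue (spectral radius) = 6.0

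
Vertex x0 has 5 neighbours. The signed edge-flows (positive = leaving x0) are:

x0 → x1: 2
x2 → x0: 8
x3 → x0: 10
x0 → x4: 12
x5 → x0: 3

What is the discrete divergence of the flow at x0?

Divergence = sum of outgoing flows = 2 + (-8) + (-10) + 12 + (-3) = -7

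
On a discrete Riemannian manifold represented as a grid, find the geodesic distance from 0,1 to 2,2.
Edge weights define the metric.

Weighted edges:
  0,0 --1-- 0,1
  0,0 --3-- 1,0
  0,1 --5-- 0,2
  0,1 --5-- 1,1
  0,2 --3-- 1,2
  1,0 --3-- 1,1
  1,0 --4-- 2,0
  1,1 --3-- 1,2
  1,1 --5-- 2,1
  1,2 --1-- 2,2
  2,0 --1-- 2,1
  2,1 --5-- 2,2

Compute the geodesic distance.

Shortest path: 0,1 → 0,2 → 1,2 → 2,2, total weight = 9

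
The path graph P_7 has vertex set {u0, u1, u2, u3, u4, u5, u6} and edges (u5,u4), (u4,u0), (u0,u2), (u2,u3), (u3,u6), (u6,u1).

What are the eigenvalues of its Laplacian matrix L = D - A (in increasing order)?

The path graph P_n has Laplacian eigenvalues λ_k = 2 − 2cos(kπ/n), k = 0, 1, …, n−1. Here n = 7:
k=0: 2 − 2cos(0) = 0.0; k=1: 2 − 2cos(π/7) = 0.1981; k=2: 2 − 2cos(2π/7) = 0.753; k=3: 2 − 2cos(3π/7) = 1.555; k=4: 2 − 2cos(4π/7) = 2.445; k=5: 2 − 2cos(5π/7) = 3.247; k=6: 2 − 2cos(6π/7) = 3.8019.
Laplacian eigenvalues (increasing order): [0.0, 0.1981, 0.753, 1.555, 2.445, 3.247, 3.8019]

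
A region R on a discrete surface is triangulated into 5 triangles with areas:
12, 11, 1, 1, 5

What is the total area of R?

12 + 11 + 1 + 1 + 5 = 30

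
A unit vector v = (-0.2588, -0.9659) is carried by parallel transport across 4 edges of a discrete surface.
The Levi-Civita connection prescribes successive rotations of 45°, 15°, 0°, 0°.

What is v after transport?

Total rotation: 45° + 15° + 0° + 0° = 60°. Final vector: (0.7071, -0.7071)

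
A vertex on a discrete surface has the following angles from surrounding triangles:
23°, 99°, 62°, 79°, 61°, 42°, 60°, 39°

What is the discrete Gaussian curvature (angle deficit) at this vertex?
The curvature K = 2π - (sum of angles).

Sum of angles = 465°. K = 360° - 465° = -105° = -7π/12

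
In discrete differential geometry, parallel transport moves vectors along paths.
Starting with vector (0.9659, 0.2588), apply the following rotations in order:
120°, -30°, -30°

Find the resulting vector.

Total rotation: 120° + (-30°) + (-30°) = 60°. Final vector: (0.2588, 0.9659)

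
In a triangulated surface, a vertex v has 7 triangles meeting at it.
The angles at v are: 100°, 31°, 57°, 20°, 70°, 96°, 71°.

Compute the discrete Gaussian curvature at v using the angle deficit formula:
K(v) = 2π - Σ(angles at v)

Sum of angles = 445°. K = 360° - 445° = -85° = -17π/36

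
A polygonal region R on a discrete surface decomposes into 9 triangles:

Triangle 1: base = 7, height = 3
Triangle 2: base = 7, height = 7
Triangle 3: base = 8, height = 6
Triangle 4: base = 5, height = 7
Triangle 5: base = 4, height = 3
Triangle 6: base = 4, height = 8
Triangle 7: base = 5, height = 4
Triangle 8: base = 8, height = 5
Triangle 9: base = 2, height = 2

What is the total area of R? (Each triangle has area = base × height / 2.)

(1/2)×7×3 + (1/2)×7×7 + (1/2)×8×6 + (1/2)×5×7 + (1/2)×4×3 + (1/2)×4×8 + (1/2)×5×4 + (1/2)×8×5 + (1/2)×2×2 = 130.5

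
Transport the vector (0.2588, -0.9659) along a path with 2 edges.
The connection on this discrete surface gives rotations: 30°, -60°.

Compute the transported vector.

Total rotation: 30° + (-60°) = -30°. Final vector: (-0.2588, -0.9659)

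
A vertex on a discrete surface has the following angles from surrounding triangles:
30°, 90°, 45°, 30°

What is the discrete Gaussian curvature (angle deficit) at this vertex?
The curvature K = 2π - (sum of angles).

Sum of angles = 195°. K = 360° - 195° = 165° = 11π/12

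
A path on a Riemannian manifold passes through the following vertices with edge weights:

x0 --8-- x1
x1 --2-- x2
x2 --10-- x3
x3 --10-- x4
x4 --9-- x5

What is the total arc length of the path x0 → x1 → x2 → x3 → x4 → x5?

Arc length = 8 + 2 + 10 + 10 + 9 = 39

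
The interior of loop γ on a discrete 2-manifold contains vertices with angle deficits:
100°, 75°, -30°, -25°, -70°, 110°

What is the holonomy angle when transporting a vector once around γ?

Holonomy = total enclosed curvature = 100° + 75° + (-30°) + (-25°) + (-70°) + 110° = 160°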